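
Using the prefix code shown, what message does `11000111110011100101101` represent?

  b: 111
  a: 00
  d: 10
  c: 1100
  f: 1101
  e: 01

cebdecdf

Read left to right; each codeword is recognised as soon as it completes (prefix code):
  1100→c | 01→e | 111→b | 10→d | 01→e | 1100→c | 10→d | 1101→f
Decoded message: cebdecdf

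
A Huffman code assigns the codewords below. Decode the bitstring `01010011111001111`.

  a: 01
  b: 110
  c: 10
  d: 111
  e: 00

Read left to right; each codeword is recognised as soon as it completes (prefix code):
  01→a | 01→a | 00→e | 111→d | 110→b | 01→a | 111→d
Decoded message: aaedbad

aaedbad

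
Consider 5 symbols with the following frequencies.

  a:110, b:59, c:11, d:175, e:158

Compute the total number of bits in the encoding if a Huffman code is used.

1096

Merge the two smallest weights repeatedly:
combine c(11), b(59) → 70
combine 70, a(110) → 180
combine e(158), d(175) → 333
combine 180, 333 → 513
Each symbol's bit-cost is frequency × depth; summing gives 1096 bits (equivalently 70 + 180 + 333 + 513).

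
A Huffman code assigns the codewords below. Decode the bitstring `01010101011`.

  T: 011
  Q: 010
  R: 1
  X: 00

QRQRT

Read left to right; each codeword is recognised as soon as it completes (prefix code):
  010→Q | 1→R | 010→Q | 1→R | 011→T
Decoded message: QRQRT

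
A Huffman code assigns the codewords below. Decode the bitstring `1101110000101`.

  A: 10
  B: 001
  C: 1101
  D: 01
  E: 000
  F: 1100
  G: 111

CFBD

Read left to right; each codeword is recognised as soon as it completes (prefix code):
  1101→C | 1100→F | 001→B | 01→D
Decoded message: CFBD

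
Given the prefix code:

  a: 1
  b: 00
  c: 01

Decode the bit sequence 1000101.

abcc

Read left to right; each codeword is recognised as soon as it completes (prefix code):
  1→a | 00→b | 01→c | 01→c
Decoded message: abcc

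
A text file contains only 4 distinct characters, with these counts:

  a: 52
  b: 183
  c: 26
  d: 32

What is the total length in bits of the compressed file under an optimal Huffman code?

461

Greedily combine the two least-frequent nodes:
c(26) + d(32) → 58
a(52) + 58 → 110
110 + b(183) → 293
The encoded length is the sum of every internal node's weight: 58 + 110 + 293 = 461 bits.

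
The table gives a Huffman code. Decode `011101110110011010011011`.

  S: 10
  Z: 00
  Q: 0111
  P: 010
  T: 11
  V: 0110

QQVVSVT

Read left to right; each codeword is recognised as soon as it completes (prefix code):
  0111→Q | 0111→Q | 0110→V | 0110→V | 10→S | 0110→V | 11→T
Decoded message: QQVVSVT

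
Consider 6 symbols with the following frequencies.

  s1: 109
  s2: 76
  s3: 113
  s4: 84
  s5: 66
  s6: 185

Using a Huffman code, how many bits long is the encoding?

1601

Greedily combine the two least-frequent nodes:
combine s5(66), s2(76) → 142
combine s4(84), s1(109) → 193
combine s3(113), 142 → 255
combine s6(185), 193 → 378
combine 255, 378 → 633
Total encoded bits = sum of merged weights = 142 + 193 + 255 + 378 + 633 = 1601.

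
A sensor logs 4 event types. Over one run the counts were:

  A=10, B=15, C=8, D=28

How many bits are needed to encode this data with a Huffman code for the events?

Build the Huffman tree bottom-up:
merge C(8) and A(10): 18
merge B(15) and 18: 33
merge D(28) and 33: 61
Total encoded bits = sum of merged weights = 18 + 33 + 61 = 112.

112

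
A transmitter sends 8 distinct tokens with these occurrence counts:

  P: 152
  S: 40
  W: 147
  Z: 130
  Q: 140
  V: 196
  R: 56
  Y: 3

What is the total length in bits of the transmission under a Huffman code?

Merge the two smallest weights repeatedly:
combine Y(3), S(40) → 43
combine 43, R(56) → 99
combine 99, Z(130) → 229
combine Q(140), W(147) → 287
combine P(152), V(196) → 348
combine 229, 287 → 516
combine 348, 516 → 864
Total encoded bits = sum of merged weights = 43 + 99 + 229 + 287 + 348 + 516 + 864 = 2386.

2386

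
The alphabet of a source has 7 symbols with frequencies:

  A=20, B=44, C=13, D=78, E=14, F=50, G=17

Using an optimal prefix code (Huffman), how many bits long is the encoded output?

Merge the two smallest weights repeatedly:
C(13) + E(14) → 27
G(17) + A(20) → 37
27 + 37 → 64
B(44) + F(50) → 94
64 + D(78) → 142
94 + 142 → 236
The encoded length is the sum of every internal node's weight: 27 + 37 + 64 + 94 + 142 + 236 = 600 bits.

600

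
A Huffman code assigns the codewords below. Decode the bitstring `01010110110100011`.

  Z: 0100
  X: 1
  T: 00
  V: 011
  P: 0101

PVVZV

Read left to right; each codeword is recognised as soon as it completes (prefix code):
  0101→P | 011→V | 011→V | 0100→Z | 011→V
Decoded message: PVVZV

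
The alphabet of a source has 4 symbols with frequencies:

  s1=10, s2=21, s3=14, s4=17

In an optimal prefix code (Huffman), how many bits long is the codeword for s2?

Repeatedly merge the two smallest:
merge s1(10) and s3(14): 24
merge s4(17) and s2(21): 38
merge 24 and 38: 62
s2 sits 2 levels below the root, so its codeword is 2 bits.

2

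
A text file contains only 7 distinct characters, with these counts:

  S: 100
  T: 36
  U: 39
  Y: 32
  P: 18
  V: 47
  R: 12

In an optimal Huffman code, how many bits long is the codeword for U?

Build the tree from the bottom:
combine R(12), P(18) → 30
combine 30, Y(32) → 62
combine T(36), U(39) → 75
combine V(47), 62 → 109
combine 75, S(100) → 175
combine 109, 175 → 284
U sits 3 levels below the root, so its codeword is 3 bits.

3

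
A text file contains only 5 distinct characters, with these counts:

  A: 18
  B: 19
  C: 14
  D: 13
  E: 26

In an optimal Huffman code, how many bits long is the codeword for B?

Build the tree from the bottom:
merge D(13) and C(14): 27
merge A(18) and B(19): 37
merge E(26) and 27: 53
merge 37 and 53: 90
The subtree containing B is merged 2 times, so code length = 2.

2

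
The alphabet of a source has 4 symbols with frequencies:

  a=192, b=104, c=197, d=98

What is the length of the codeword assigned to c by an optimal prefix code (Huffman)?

Repeatedly merge the two smallest:
merge d(98) and b(104): 202
merge a(192) and c(197): 389
merge 202 and 389: 591
c's leaf is at depth 2, giving a 2-bit codeword.

2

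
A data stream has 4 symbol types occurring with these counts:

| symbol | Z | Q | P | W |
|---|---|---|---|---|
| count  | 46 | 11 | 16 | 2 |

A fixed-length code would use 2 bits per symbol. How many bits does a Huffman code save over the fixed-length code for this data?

Fixed-length: 2 bits × 75 symbols = 150 bits.
Huffman merges:
W(2) + Q(11) → 13
13 + P(16) → 29
29 + Z(46) → 75
Huffman total = 13 + 29 + 75 = 117 bits.
Saving = 150 − 117 = 33 bits.

33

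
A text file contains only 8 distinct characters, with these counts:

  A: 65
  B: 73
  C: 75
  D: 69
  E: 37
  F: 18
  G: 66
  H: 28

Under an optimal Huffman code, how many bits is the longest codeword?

Merge the two lowest-weight nodes at each step:
merge F(18) and H(28): 46
merge E(37) and 46: 83
merge A(65) and G(66): 131
merge D(69) and B(73): 142
merge C(75) and 83: 158
merge 131 and 142: 273
merge 158 and 273: 431
The rarest symbols sit at the bottom; the longest codeword is 4 bits.

4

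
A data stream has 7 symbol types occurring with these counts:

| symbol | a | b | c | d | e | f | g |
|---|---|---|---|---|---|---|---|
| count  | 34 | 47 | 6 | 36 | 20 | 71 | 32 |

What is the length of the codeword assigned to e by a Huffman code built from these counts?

Huffman merges, smallest pair first:
combine c(6), e(20) → 26
combine 26, g(32) → 58
combine a(34), d(36) → 70
combine b(47), 58 → 105
combine 70, f(71) → 141
combine 105, 141 → 246
e sits 4 levels below the root, so its codeword is 4 bits.

4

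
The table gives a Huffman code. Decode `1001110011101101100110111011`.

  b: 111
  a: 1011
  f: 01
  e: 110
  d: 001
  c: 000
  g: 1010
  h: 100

Read left to right; each codeword is recognised as soon as it completes (prefix code):
  100→h | 111→b | 001→d | 110→e | 110→e | 110→e | 01→f | 1011→a | 1011→a
Decoded message: hbdeeefaa

hbdeeefaa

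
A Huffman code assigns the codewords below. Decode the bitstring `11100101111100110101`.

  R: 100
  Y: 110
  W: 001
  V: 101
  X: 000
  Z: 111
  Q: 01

Read left to right; each codeword is recognised as soon as it completes (prefix code):
  111→Z | 001→W | 01→Q | 111→Z | 100→R | 110→Y | 101→V
Decoded message: ZWQZRYV

ZWQZRYV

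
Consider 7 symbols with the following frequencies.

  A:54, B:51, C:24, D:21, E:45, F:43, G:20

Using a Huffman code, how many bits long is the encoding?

710

Build the Huffman tree bottom-up:
G(20) + D(21) → 41
C(24) + 41 → 65
F(43) + E(45) → 88
B(51) + A(54) → 105
65 + 88 → 153
105 + 153 → 258
Each symbol's bit-cost is frequency × depth; summing gives 710 bits (equivalently 41 + 65 + 88 + 105 + 153 + 258).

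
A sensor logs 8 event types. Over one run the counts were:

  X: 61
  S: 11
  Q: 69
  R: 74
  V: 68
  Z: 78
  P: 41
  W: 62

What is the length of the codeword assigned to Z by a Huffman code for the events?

2

Repeatedly merge the two smallest:
S(11) + P(41) → 52
52 + X(61) → 113
W(62) + V(68) → 130
Q(69) + R(74) → 143
Z(78) + 113 → 191
130 + 143 → 273
191 + 273 → 464
Z's leaf is at depth 2, giving a 2-bit codeword.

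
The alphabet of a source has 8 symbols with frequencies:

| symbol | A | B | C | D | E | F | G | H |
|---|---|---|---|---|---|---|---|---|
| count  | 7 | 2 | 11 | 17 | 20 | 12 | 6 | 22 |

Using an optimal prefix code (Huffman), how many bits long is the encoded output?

Greedily combine the two least-frequent nodes:
B(2) + G(6) → 8
A(7) + 8 → 15
C(11) + F(12) → 23
15 + D(17) → 32
E(20) + H(22) → 42
23 + 32 → 55
42 + 55 → 97
Each symbol's bit-cost is frequency × depth; summing gives 272 bits (equivalently 8 + 15 + 23 + 32 + 42 + 55 + 97).

272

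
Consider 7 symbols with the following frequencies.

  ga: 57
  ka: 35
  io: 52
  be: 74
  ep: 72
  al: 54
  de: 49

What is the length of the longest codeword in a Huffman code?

Merge the two lowest-weight nodes at each step:
ka(35) + de(49) → 84
io(52) + al(54) → 106
ga(57) + ep(72) → 129
be(74) + 84 → 158
106 + 129 → 235
158 + 235 → 393
Maximum depth reached is 3.

3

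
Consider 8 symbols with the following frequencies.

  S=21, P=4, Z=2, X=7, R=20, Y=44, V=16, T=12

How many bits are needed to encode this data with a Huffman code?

332

Build the Huffman tree bottom-up:
Z(2) + P(4) → 6
6 + X(7) → 13
T(12) + 13 → 25
V(16) + R(20) → 36
S(21) + 25 → 46
36 + Y(44) → 80
46 + 80 → 126
The encoded length is the sum of every internal node's weight: 6 + 13 + 25 + 36 + 46 + 80 + 126 = 332 bits.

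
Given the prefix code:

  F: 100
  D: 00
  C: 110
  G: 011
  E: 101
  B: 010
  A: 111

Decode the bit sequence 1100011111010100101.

Read left to right; each codeword is recognised as soon as it completes (prefix code):
  110→C | 00→D | 111→A | 110→C | 101→E | 00→D | 101→E
Decoded message: CDACEDE

CDACEDE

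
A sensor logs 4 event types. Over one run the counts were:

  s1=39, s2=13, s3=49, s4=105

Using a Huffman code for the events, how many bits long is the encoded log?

Build the Huffman tree bottom-up:
merge s2(13) and s1(39): 52
merge s3(49) and 52: 101
merge 101 and s4(105): 206
Each symbol's bit-cost is frequency × depth; summing gives 359 bits (equivalently 52 + 101 + 206).

359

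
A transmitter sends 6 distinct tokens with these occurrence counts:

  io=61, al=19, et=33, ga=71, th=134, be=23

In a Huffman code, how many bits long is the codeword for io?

Huffman merges, smallest pair first:
merge al(19) and be(23): 42
merge et(33) and 42: 75
merge io(61) and ga(71): 132
merge 75 and 132: 207
merge th(134) and 207: 341
io sits 3 levels below the root, so its codeword is 3 bits.

3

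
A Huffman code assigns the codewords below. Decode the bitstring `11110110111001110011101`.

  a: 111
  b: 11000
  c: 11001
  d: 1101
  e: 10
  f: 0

Read left to right; each codeword is recognised as soon as it completes (prefix code):
  111→a | 10→e | 1101→d | 11001→c | 11001→c | 1101→d
Decoded message: aedccd

aedccd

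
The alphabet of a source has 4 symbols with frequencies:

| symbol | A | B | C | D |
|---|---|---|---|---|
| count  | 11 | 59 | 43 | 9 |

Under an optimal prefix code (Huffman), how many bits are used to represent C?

Repeatedly merge the two smallest:
merge D(9) and A(11): 20
merge 20 and C(43): 63
merge B(59) and 63: 122
The subtree containing C is merged 2 times, so code length = 2.

2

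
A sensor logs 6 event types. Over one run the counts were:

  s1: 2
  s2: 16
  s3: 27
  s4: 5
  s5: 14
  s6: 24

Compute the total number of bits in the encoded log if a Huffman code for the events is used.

204

Merge the two smallest weights repeatedly:
merge s1(2) and s4(5): 7
merge 7 and s5(14): 21
merge s2(16) and 21: 37
merge s6(24) and s3(27): 51
merge 37 and 51: 88
Total encoded bits = sum of merged weights = 7 + 21 + 37 + 51 + 88 = 204.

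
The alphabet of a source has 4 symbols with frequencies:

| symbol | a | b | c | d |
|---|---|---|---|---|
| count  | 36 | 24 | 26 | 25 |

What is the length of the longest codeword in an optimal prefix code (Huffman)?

2

Merge the two lowest-weight nodes at each step:
merge b(24) and d(25): 49
merge c(26) and a(36): 62
merge 49 and 62: 111
The first pair merged (b, d) ends up deepest, at depth 2.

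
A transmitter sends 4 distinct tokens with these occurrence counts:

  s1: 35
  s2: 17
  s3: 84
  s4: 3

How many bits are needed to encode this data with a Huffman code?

Build the Huffman tree bottom-up:
s4(3) + s2(17) → 20
20 + s1(35) → 55
55 + s3(84) → 139
Each symbol's bit-cost is frequency × depth; summing gives 214 bits (equivalently 20 + 55 + 139).

214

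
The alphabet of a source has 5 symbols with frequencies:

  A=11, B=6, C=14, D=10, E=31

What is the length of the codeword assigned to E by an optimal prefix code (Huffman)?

Repeatedly merge the two smallest:
combine B(6), D(10) → 16
combine A(11), C(14) → 25
combine 16, 25 → 41
combine E(31), 41 → 72
E is merged only at the final step, so code length = 1.

1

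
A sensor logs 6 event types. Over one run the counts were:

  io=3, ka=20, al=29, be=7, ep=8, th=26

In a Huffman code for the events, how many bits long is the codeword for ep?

3

Repeatedly merge the two smallest:
merge io(3) and be(7): 10
merge ep(8) and 10: 18
merge 18 and ka(20): 38
merge th(26) and al(29): 55
merge 38 and 55: 93
The subtree containing ep is merged 3 times, so code length = 3.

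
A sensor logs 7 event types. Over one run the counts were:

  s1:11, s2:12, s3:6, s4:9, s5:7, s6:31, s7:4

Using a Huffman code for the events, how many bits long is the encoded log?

204

Merge the two smallest weights repeatedly:
combine s7(4), s3(6) → 10
combine s5(7), s4(9) → 16
combine 10, s1(11) → 21
combine s2(12), 16 → 28
combine 21, 28 → 49
combine s6(31), 49 → 80
The encoded length is the sum of every internal node's weight: 10 + 16 + 21 + 28 + 49 + 80 = 204 bits.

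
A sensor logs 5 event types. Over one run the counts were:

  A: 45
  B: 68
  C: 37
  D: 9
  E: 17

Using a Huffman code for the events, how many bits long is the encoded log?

373

Build the Huffman tree bottom-up:
D(9) + E(17) → 26
26 + C(37) → 63
A(45) + 63 → 108
B(68) + 108 → 176
Each symbol's bit-cost is frequency × depth; summing gives 373 bits (equivalently 26 + 63 + 108 + 176).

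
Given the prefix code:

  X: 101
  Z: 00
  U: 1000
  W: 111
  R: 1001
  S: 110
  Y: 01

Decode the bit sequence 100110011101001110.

RRSRS

Read left to right; each codeword is recognised as soon as it completes (prefix code):
  1001→R | 1001→R | 110→S | 1001→R | 110→S
Decoded message: RRSRS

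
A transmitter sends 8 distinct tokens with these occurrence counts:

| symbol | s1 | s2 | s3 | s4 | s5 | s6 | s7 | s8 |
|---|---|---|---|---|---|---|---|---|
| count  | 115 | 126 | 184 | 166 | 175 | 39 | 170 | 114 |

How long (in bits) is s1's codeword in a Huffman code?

Repeatedly merge the two smallest:
combine s6(39), s8(114) → 153
combine s1(115), s2(126) → 241
combine 153, s4(166) → 319
combine s7(170), s5(175) → 345
combine s3(184), 241 → 425
combine 319, 345 → 664
combine 425, 664 → 1089
The subtree containing s1 is merged 3 times, so code length = 3.

3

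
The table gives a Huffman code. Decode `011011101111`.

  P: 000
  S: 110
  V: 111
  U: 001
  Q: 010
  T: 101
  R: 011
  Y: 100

RRTV

Read left to right; each codeword is recognised as soon as it completes (prefix code):
  011→R | 011→R | 101→T | 111→V
Decoded message: RRTV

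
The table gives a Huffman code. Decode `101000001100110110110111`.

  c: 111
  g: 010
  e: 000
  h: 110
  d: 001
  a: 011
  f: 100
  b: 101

Read left to right; each codeword is recognised as soon as it completes (prefix code):
  101→b | 000→e | 001→d | 100→f | 110→h | 110→h | 110→h | 111→c
Decoded message: bedfhhhc

bedfhhhc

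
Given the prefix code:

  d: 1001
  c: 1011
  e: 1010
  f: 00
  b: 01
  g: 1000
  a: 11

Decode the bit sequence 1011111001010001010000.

Read left to right; each codeword is recognised as soon as it completes (prefix code):
  1011→c | 11→a | 1001→d | 01→b | 00→f | 01→b | 01→b | 00→f | 00→f
Decoded message: cadbfbbff

cadbfbbff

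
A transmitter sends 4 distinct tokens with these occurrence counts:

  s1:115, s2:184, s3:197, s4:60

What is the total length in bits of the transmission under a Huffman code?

Build the Huffman tree bottom-up:
combine s4(60), s1(115) → 175
combine 175, s2(184) → 359
combine s3(197), 359 → 556
Total encoded bits = sum of merged weights = 175 + 359 + 556 = 1090.

1090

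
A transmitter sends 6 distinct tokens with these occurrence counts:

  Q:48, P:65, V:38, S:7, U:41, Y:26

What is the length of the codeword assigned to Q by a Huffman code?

2

Huffman merges, smallest pair first:
merge S(7) and Y(26): 33
merge 33 and V(38): 71
merge U(41) and Q(48): 89
merge P(65) and 71: 136
merge 89 and 136: 225
Q sits 2 levels below the root, so its codeword is 2 bits.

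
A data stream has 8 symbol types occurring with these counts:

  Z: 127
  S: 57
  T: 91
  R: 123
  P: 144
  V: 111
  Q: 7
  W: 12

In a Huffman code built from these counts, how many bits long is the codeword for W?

Repeatedly merge the two smallest:
combine Q(7), W(12) → 19
combine 19, S(57) → 76
combine 76, T(91) → 167
combine V(111), R(123) → 234
combine Z(127), P(144) → 271
combine 167, 234 → 401
combine 271, 401 → 672
W's leaf is at depth 5, giving a 5-bit codeword.

5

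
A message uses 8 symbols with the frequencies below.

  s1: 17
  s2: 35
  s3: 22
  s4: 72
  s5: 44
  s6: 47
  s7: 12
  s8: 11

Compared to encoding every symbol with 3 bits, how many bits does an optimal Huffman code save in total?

Fixed-length: 3 bits × 260 symbols = 780 bits.
Huffman merges:
combine s8(11), s7(12) → 23
combine s1(17), s3(22) → 39
combine 23, s2(35) → 58
combine 39, s5(44) → 83
combine s6(47), 58 → 105
combine s4(72), 83 → 155
combine 105, 155 → 260
Huffman total = 23 + 39 + 58 + 83 + 105 + 155 + 260 = 723 bits.
Saving = 780 − 723 = 57 bits.

57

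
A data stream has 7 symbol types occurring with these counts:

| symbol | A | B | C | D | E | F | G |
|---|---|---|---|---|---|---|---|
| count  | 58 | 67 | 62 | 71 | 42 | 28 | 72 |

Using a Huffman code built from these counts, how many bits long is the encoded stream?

1127

Greedily combine the two least-frequent nodes:
merge F(28) and E(42): 70
merge A(58) and C(62): 120
merge B(67) and 70: 137
merge D(71) and G(72): 143
merge 120 and 137: 257
merge 143 and 257: 400
Each symbol's bit-cost is frequency × depth; summing gives 1127 bits (equivalently 70 + 120 + 137 + 143 + 257 + 400).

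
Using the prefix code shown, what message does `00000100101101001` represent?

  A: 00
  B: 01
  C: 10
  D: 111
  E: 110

AABACECB

Read left to right; each codeword is recognised as soon as it completes (prefix code):
  00→A | 00→A | 01→B | 00→A | 10→C | 110→E | 10→C | 01→B
Decoded message: AABACECB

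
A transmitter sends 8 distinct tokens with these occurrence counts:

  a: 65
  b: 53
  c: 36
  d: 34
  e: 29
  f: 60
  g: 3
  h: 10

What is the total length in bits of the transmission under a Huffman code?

Merge the two smallest weights repeatedly:
combine g(3), h(10) → 13
combine 13, e(29) → 42
combine d(34), c(36) → 70
combine 42, b(53) → 95
combine f(60), a(65) → 125
combine 70, 95 → 165
combine 125, 165 → 290
The encoded length is the sum of every internal node's weight: 13 + 42 + 70 + 95 + 125 + 165 + 290 = 800 bits.

800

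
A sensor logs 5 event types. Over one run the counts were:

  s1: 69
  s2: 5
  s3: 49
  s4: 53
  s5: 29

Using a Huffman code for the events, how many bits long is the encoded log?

Build the Huffman tree bottom-up:
merge s2(5) and s5(29): 34
merge 34 and s3(49): 83
merge s4(53) and s1(69): 122
merge 83 and 122: 205
The encoded length is the sum of every internal node's weight: 34 + 83 + 122 + 205 = 444 bits.

444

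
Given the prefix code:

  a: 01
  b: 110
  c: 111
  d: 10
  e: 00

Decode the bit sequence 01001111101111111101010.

aecbccbdd

Read left to right; each codeword is recognised as soon as it completes (prefix code):
  01→a | 00→e | 111→c | 110→b | 111→c | 111→c | 110→b | 10→d | 10→d
Decoded message: aecbccbdd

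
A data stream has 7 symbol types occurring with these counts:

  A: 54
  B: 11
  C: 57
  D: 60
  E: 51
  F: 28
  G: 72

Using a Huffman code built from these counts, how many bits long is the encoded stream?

Build the Huffman tree bottom-up:
combine B(11), F(28) → 39
combine 39, E(51) → 90
combine A(54), C(57) → 111
combine D(60), G(72) → 132
combine 90, 111 → 201
combine 132, 201 → 333
Total encoded bits = sum of merged weights = 39 + 90 + 111 + 132 + 201 + 333 = 906.

906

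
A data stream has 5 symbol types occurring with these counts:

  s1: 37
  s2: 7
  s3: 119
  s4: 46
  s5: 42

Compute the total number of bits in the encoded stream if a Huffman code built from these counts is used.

513

Merge the two smallest weights repeatedly:
merge s2(7) and s1(37): 44
merge s5(42) and 44: 86
merge s4(46) and 86: 132
merge s3(119) and 132: 251
The encoded length is the sum of every internal node's weight: 44 + 86 + 132 + 251 = 513 bits.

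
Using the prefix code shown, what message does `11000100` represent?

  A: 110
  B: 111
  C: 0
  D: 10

ACCDC

Read left to right; each codeword is recognised as soon as it completes (prefix code):
  110→A | 0→C | 0→C | 10→D | 0→C
Decoded message: ACCDC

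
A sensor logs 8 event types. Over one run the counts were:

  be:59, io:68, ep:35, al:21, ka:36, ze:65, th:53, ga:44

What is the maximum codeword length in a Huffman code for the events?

Merge the two lowest-weight nodes at each step:
combine al(21), ep(35) → 56
combine ka(36), ga(44) → 80
combine th(53), 56 → 109
combine be(59), ze(65) → 124
combine io(68), 80 → 148
combine 109, 124 → 233
combine 148, 233 → 381
Maximum depth reached is 4.

4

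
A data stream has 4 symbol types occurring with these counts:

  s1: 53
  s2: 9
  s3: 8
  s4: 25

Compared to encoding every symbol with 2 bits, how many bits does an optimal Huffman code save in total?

Fixed-length: 2 bits × 95 symbols = 190 bits.
Huffman merges:
s3(8) + s2(9) → 17
17 + s4(25) → 42
42 + s1(53) → 95
Huffman total = 17 + 42 + 95 = 154 bits.
Saving = 190 − 154 = 36 bits.

36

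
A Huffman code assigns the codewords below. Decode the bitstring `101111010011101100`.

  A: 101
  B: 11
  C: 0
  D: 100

Read left to right; each codeword is recognised as soon as it completes (prefix code):
  101→A | 11→B | 101→A | 0→C | 0→C | 11→B | 101→A | 100→D
Decoded message: ABACCBAD

ABACCBAD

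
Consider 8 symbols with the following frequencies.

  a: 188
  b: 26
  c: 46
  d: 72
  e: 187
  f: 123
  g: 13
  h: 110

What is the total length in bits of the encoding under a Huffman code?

2044

Merge the two smallest weights repeatedly:
combine g(13), b(26) → 39
combine 39, c(46) → 85
combine d(72), 85 → 157
combine h(110), f(123) → 233
combine 157, e(187) → 344
combine a(188), 233 → 421
combine 344, 421 → 765
Each symbol's bit-cost is frequency × depth; summing gives 2044 bits (equivalently 39 + 85 + 157 + 233 + 344 + 421 + 765).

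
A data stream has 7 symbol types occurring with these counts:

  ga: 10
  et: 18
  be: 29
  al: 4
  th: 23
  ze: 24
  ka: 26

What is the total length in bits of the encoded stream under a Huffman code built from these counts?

361

Merge the two smallest weights repeatedly:
al(4) + ga(10) → 14
14 + et(18) → 32
th(23) + ze(24) → 47
ka(26) + be(29) → 55
32 + 47 → 79
55 + 79 → 134
Total encoded bits = sum of merged weights = 14 + 32 + 47 + 55 + 79 + 134 = 361.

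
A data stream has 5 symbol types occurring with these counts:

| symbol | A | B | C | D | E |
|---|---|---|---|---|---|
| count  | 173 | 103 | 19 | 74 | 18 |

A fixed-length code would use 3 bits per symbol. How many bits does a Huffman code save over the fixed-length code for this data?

Fixed-length: 3 bits × 387 symbols = 1161 bits.
Huffman merges:
merge E(18) and C(19): 37
merge 37 and D(74): 111
merge B(103) and 111: 214
merge A(173) and 214: 387
Huffman total = 37 + 111 + 214 + 387 = 749 bits.
Saving = 1161 − 749 = 412 bits.

412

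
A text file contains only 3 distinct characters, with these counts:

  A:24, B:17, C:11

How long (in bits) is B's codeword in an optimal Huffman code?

2

Build the tree from the bottom:
combine C(11), B(17) → 28
combine A(24), 28 → 52
B sits 2 levels below the root, so its codeword is 2 bits.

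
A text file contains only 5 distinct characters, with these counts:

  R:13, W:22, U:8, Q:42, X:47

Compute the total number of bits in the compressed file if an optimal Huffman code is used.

Merge the two smallest weights repeatedly:
merge U(8) and R(13): 21
merge 21 and W(22): 43
merge Q(42) and 43: 85
merge X(47) and 85: 132
Total encoded bits = sum of merged weights = 21 + 43 + 85 + 132 = 281.

281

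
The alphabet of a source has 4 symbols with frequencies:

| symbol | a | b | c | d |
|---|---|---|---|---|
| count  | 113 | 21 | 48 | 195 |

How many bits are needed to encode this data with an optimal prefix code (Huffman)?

Greedily combine the two least-frequent nodes:
combine b(21), c(48) → 69
combine 69, a(113) → 182
combine 182, d(195) → 377
The encoded length is the sum of every internal node's weight: 69 + 182 + 377 = 628 bits.

628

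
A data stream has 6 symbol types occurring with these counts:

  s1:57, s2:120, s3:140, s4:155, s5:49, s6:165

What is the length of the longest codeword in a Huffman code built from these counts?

4

Merge the two lowest-weight nodes at each step:
merge s5(49) and s1(57): 106
merge 106 and s2(120): 226
merge s3(140) and s4(155): 295
merge s6(165) and 226: 391
merge 295 and 391: 686
The rarest symbols sit at the bottom; the longest codeword is 4 bits.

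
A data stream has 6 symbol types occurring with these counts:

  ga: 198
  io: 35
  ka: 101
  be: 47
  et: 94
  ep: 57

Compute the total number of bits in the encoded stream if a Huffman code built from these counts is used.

Build the Huffman tree bottom-up:
combine io(35), be(47) → 82
combine ep(57), 82 → 139
combine et(94), ka(101) → 195
combine 139, 195 → 334
combine ga(198), 334 → 532
The encoded length is the sum of every internal node's weight: 82 + 139 + 195 + 334 + 532 = 1282 bits.

1282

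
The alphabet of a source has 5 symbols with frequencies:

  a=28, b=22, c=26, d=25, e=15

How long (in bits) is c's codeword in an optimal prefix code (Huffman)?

Repeatedly merge the two smallest:
e(15) + b(22) → 37
d(25) + c(26) → 51
a(28) + 37 → 65
51 + 65 → 116
The subtree containing c is merged 2 times, so code length = 2.

2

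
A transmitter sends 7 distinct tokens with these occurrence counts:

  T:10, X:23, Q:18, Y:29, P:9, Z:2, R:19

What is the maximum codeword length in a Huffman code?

Merge the two lowest-weight nodes at each step:
merge Z(2) and P(9): 11
merge T(10) and 11: 21
merge Q(18) and R(19): 37
merge 21 and X(23): 44
merge Y(29) and 37: 66
merge 44 and 66: 110
The first pair merged (Z, P) ends up deepest, at depth 4.

4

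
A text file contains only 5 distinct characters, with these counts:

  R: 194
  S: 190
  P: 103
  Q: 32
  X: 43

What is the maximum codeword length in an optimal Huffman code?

4

Merge the two lowest-weight nodes at each step:
merge Q(32) and X(43): 75
merge 75 and P(103): 178
merge 178 and S(190): 368
merge R(194) and 368: 562
The first pair merged (Q, X) ends up deepest, at depth 4.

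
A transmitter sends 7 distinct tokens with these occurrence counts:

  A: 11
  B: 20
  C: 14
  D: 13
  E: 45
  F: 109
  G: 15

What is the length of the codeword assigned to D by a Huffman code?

Repeatedly merge the two smallest:
combine A(11), D(13) → 24
combine C(14), G(15) → 29
combine B(20), 24 → 44
combine 29, 44 → 73
combine E(45), 73 → 118
combine F(109), 118 → 227
D's leaf is at depth 5, giving a 5-bit codeword.

5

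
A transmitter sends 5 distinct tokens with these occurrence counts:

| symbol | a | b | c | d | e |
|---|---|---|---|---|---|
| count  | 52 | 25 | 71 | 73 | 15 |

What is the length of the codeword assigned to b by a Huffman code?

Build the tree from the bottom:
merge e(15) and b(25): 40
merge 40 and a(52): 92
merge c(71) and d(73): 144
merge 92 and 144: 236
b's leaf is at depth 3, giving a 3-bit codeword.

3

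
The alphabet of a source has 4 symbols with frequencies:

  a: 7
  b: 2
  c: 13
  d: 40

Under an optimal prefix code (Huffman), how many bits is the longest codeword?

Merge the two lowest-weight nodes at each step:
b(2) + a(7) → 9
9 + c(13) → 22
22 + d(40) → 62
The rarest symbols sit at the bottom; the longest codeword is 3 bits.

3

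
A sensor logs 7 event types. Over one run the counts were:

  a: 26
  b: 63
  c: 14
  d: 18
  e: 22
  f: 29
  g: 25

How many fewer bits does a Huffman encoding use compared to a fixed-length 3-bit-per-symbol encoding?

Fixed-length: 3 bits × 197 symbols = 591 bits.
Huffman merges:
merge c(14) and d(18): 32
merge e(22) and g(25): 47
merge a(26) and f(29): 55
merge 32 and 47: 79
merge 55 and b(63): 118
merge 79 and 118: 197
Huffman total = 32 + 47 + 55 + 79 + 118 + 197 = 528 bits.
Saving = 591 − 528 = 63 bits.

63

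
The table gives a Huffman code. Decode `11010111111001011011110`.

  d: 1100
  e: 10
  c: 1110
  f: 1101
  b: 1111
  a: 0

fabdefc

Read left to right; each codeword is recognised as soon as it completes (prefix code):
  1101→f | 0→a | 1111→b | 1100→d | 10→e | 1101→f | 1110→c
Decoded message: fabdefc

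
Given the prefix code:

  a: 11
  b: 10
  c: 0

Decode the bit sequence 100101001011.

Read left to right; each codeword is recognised as soon as it completes (prefix code):
  10→b | 0→c | 10→b | 10→b | 0→c | 10→b | 11→a
Decoded message: bcbbcba

bcbbcba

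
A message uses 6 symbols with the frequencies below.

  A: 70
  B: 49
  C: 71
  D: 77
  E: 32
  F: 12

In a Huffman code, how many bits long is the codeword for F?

Build the tree from the bottom:
combine F(12), E(32) → 44
combine 44, B(49) → 93
combine A(70), C(71) → 141
combine D(77), 93 → 170
combine 141, 170 → 311
The subtree containing F is merged 4 times, so code length = 4.

4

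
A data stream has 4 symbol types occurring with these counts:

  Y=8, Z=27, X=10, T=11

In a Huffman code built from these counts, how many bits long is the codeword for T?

2

Repeatedly merge the two smallest:
combine Y(8), X(10) → 18
combine T(11), 18 → 29
combine Z(27), 29 → 56
T sits 2 levels below the root, so its codeword is 2 bits.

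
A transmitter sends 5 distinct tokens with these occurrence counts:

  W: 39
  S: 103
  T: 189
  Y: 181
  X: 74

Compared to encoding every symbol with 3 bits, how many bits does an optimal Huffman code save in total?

Fixed-length: 3 bits × 586 symbols = 1758 bits.
Huffman merges:
merge W(39) and X(74): 113
merge S(103) and 113: 216
merge Y(181) and T(189): 370
merge 216 and 370: 586
Huffman total = 113 + 216 + 370 + 586 = 1285 bits.
Saving = 1758 − 1285 = 473 bits.

473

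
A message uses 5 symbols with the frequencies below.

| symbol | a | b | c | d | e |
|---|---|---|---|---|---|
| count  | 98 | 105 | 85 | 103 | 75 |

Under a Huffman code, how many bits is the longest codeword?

Merge the two lowest-weight nodes at each step:
e(75) + c(85) → 160
a(98) + d(103) → 201
b(105) + 160 → 265
201 + 265 → 466
The first pair merged (e, c) ends up deepest, at depth 3.

3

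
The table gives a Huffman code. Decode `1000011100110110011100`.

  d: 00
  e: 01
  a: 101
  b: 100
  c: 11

bdcbcebcb

Read left to right; each codeword is recognised as soon as it completes (prefix code):
  100→b | 00→d | 11→c | 100→b | 11→c | 01→e | 100→b | 11→c | 100→b
Decoded message: bdcbcebcb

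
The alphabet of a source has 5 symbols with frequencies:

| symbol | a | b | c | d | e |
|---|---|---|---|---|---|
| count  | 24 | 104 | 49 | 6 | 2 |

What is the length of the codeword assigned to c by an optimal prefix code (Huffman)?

Build the tree from the bottom:
merge e(2) and d(6): 8
merge 8 and a(24): 32
merge 32 and c(49): 81
merge 81 and b(104): 185
The subtree containing c is merged 2 times, so code length = 2.

2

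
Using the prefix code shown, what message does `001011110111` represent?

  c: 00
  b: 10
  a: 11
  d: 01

Read left to right; each codeword is recognised as soon as it completes (prefix code):
  00→c | 10→b | 11→a | 11→a | 01→d | 11→a
Decoded message: cbaada

cbaada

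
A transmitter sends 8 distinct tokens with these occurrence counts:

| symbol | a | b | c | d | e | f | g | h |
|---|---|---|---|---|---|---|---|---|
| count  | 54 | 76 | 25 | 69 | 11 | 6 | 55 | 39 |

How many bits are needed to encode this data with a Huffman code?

919

Build the Huffman tree bottom-up:
f(6) + e(11) → 17
17 + c(25) → 42
h(39) + 42 → 81
a(54) + g(55) → 109
d(69) + b(76) → 145
81 + 109 → 190
145 + 190 → 335
Total encoded bits = sum of merged weights = 17 + 42 + 81 + 109 + 145 + 190 + 335 = 919.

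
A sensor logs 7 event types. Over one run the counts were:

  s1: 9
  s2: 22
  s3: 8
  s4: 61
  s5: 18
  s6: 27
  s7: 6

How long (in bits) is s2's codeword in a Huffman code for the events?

Huffman merges, smallest pair first:
merge s7(6) and s3(8): 14
merge s1(9) and 14: 23
merge s5(18) and s2(22): 40
merge 23 and s6(27): 50
merge 40 and 50: 90
merge s4(61) and 90: 151
s2's leaf is at depth 3, giving a 3-bit codeword.

3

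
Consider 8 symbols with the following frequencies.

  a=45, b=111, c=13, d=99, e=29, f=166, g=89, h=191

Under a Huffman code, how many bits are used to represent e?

5

Build the tree from the bottom:
merge c(13) and e(29): 42
merge 42 and a(45): 87
merge 87 and g(89): 176
merge d(99) and b(111): 210
merge f(166) and 176: 342
merge h(191) and 210: 401
merge 342 and 401: 743
The subtree containing e is merged 5 times, so code length = 5.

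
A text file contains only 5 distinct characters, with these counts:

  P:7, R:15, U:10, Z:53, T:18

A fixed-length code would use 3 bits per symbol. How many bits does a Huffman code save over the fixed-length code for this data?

Fixed-length: 3 bits × 103 symbols = 309 bits.
Huffman merges:
P(7) + U(10) → 17
R(15) + 17 → 32
T(18) + 32 → 50
50 + Z(53) → 103
Huffman total = 17 + 32 + 50 + 103 = 202 bits.
Saving = 309 − 202 = 107 bits.

107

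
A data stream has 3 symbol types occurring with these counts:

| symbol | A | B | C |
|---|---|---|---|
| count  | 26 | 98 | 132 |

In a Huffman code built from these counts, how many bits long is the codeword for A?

2

Build the tree from the bottom:
A(26) + B(98) → 124
124 + C(132) → 256
The subtree containing A is merged 2 times, so code length = 2.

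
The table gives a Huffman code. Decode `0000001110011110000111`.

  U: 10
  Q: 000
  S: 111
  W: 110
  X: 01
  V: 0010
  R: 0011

Read left to right; each codeword is recognised as soon as it completes (prefix code):
  000→Q | 000→Q | 111→S | 0011→R | 110→W | 000→Q | 111→S
Decoded message: QQSRWQS

QQSRWQS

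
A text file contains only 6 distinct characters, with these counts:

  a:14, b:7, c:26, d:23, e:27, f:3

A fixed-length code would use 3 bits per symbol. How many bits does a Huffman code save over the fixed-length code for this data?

66

Fixed-length: 3 bits × 100 symbols = 300 bits.
Huffman merges:
f(3) + b(7) → 10
10 + a(14) → 24
d(23) + 24 → 47
c(26) + e(27) → 53
47 + 53 → 100
Huffman total = 10 + 24 + 47 + 53 + 100 = 234 bits.
Saving = 300 − 234 = 66 bits.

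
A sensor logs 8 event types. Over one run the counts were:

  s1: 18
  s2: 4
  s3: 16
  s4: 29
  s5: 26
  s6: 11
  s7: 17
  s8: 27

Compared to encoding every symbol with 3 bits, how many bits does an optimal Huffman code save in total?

14

Fixed-length: 3 bits × 148 symbols = 444 bits.
Huffman merges:
combine s2(4), s6(11) → 15
combine 15, s3(16) → 31
combine s7(17), s1(18) → 35
combine s5(26), s8(27) → 53
combine s4(29), 31 → 60
combine 35, 53 → 88
combine 60, 88 → 148
Huffman total = 15 + 31 + 35 + 53 + 60 + 88 + 148 = 430 bits.
Saving = 444 − 430 = 14 bits.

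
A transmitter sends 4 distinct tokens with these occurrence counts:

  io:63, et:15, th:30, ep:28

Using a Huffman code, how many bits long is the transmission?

Merge the two smallest weights repeatedly:
et(15) + ep(28) → 43
th(30) + 43 → 73
io(63) + 73 → 136
Total encoded bits = sum of merged weights = 43 + 73 + 136 = 252.

252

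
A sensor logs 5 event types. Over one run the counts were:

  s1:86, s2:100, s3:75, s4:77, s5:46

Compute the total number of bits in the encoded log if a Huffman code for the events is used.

889

Build the Huffman tree bottom-up:
merge s5(46) and s3(75): 121
merge s4(77) and s1(86): 163
merge s2(100) and 121: 221
merge 163 and 221: 384
Total encoded bits = sum of merged weights = 121 + 163 + 221 + 384 = 889.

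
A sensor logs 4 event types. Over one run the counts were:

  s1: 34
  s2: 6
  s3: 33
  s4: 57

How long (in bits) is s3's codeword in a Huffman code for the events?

Repeatedly merge the two smallest:
combine s2(6), s3(33) → 39
combine s1(34), 39 → 73
combine s4(57), 73 → 130
s3 sits 3 levels below the root, so its codeword is 3 bits.

3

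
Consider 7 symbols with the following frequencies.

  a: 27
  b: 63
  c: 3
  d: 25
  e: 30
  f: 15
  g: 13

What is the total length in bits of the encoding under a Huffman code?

449

Merge the two smallest weights repeatedly:
combine c(3), g(13) → 16
combine f(15), 16 → 31
combine d(25), a(27) → 52
combine e(30), 31 → 61
combine 52, 61 → 113
combine b(63), 113 → 176
The encoded length is the sum of every internal node's weight: 16 + 31 + 52 + 61 + 113 + 176 = 449 bits.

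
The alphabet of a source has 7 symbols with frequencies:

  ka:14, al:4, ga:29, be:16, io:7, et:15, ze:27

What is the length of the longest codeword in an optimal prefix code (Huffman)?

Merge the two lowest-weight nodes at each step:
merge al(4) and io(7): 11
merge 11 and ka(14): 25
merge et(15) and be(16): 31
merge 25 and ze(27): 52
merge ga(29) and 31: 60
merge 52 and 60: 112
The first pair merged (al, io) ends up deepest, at depth 4.

4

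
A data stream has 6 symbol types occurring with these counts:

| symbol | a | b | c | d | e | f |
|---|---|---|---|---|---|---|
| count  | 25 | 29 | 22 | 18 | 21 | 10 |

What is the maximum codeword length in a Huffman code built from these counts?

3

Merge the two lowest-weight nodes at each step:
combine f(10), d(18) → 28
combine e(21), c(22) → 43
combine a(25), 28 → 53
combine b(29), 43 → 72
combine 53, 72 → 125
The rarest symbols sit at the bottom; the longest codeword is 3 bits.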